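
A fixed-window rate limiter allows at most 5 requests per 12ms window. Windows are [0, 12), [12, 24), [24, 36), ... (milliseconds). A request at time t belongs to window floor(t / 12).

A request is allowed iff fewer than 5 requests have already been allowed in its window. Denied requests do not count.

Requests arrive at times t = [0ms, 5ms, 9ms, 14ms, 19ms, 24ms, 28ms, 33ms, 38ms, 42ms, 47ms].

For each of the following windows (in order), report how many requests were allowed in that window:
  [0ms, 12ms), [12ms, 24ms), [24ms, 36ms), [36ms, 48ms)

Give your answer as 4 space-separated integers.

Processing requests:
  req#1 t=0ms (window 0): ALLOW
  req#2 t=5ms (window 0): ALLOW
  req#3 t=9ms (window 0): ALLOW
  req#4 t=14ms (window 1): ALLOW
  req#5 t=19ms (window 1): ALLOW
  req#6 t=24ms (window 2): ALLOW
  req#7 t=28ms (window 2): ALLOW
  req#8 t=33ms (window 2): ALLOW
  req#9 t=38ms (window 3): ALLOW
  req#10 t=42ms (window 3): ALLOW
  req#11 t=47ms (window 3): ALLOW

Allowed counts by window: 3 2 3 3

Answer: 3 2 3 3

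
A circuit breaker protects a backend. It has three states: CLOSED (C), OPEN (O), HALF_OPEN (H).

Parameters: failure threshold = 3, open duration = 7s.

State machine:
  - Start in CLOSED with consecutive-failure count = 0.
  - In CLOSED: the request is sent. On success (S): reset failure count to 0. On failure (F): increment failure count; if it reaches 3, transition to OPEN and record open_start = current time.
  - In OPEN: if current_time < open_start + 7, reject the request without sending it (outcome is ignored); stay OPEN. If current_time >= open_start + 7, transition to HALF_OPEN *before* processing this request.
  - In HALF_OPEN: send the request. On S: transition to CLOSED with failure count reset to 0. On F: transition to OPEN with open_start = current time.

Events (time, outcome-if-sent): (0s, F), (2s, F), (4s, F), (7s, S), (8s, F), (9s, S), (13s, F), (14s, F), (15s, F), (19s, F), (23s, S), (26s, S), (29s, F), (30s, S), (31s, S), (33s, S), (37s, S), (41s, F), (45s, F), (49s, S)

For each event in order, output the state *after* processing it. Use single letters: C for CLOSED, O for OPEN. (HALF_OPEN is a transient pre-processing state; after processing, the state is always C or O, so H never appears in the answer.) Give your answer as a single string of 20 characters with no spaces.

Answer: CCOOOOOOOOCCCCCCCCCC

Derivation:
State after each event:
  event#1 t=0s outcome=F: state=CLOSED
  event#2 t=2s outcome=F: state=CLOSED
  event#3 t=4s outcome=F: state=OPEN
  event#4 t=7s outcome=S: state=OPEN
  event#5 t=8s outcome=F: state=OPEN
  event#6 t=9s outcome=S: state=OPEN
  event#7 t=13s outcome=F: state=OPEN
  event#8 t=14s outcome=F: state=OPEN
  event#9 t=15s outcome=F: state=OPEN
  event#10 t=19s outcome=F: state=OPEN
  event#11 t=23s outcome=S: state=CLOSED
  event#12 t=26s outcome=S: state=CLOSED
  event#13 t=29s outcome=F: state=CLOSED
  event#14 t=30s outcome=S: state=CLOSED
  event#15 t=31s outcome=S: state=CLOSED
  event#16 t=33s outcome=S: state=CLOSED
  event#17 t=37s outcome=S: state=CLOSED
  event#18 t=41s outcome=F: state=CLOSED
  event#19 t=45s outcome=F: state=CLOSED
  event#20 t=49s outcome=S: state=CLOSED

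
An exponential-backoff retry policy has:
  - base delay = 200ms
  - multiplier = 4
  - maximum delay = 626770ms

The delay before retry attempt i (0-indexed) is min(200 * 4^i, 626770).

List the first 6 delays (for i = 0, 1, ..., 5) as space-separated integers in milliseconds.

Computing each delay:
  i=0: min(200*4^0, 626770) = 200
  i=1: min(200*4^1, 626770) = 800
  i=2: min(200*4^2, 626770) = 3200
  i=3: min(200*4^3, 626770) = 12800
  i=4: min(200*4^4, 626770) = 51200
  i=5: min(200*4^5, 626770) = 204800

Answer: 200 800 3200 12800 51200 204800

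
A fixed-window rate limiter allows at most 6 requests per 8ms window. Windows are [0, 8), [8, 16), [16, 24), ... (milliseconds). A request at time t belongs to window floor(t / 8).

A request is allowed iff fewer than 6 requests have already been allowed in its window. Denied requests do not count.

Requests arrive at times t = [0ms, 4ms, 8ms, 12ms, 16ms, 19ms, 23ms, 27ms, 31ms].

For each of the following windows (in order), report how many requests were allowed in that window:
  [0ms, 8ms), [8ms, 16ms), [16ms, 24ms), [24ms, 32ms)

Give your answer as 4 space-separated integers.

Answer: 2 2 3 2

Derivation:
Processing requests:
  req#1 t=0ms (window 0): ALLOW
  req#2 t=4ms (window 0): ALLOW
  req#3 t=8ms (window 1): ALLOW
  req#4 t=12ms (window 1): ALLOW
  req#5 t=16ms (window 2): ALLOW
  req#6 t=19ms (window 2): ALLOW
  req#7 t=23ms (window 2): ALLOW
  req#8 t=27ms (window 3): ALLOW
  req#9 t=31ms (window 3): ALLOW

Allowed counts by window: 2 2 3 2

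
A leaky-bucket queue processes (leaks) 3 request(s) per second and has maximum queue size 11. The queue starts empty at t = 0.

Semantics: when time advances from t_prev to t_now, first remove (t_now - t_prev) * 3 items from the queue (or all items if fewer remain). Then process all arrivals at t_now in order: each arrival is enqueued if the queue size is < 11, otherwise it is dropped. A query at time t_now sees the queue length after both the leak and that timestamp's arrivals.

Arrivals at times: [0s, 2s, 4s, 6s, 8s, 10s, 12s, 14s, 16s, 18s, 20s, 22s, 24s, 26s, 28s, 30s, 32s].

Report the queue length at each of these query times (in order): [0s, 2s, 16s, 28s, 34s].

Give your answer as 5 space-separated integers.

Answer: 1 1 1 1 0

Derivation:
Queue lengths at query times:
  query t=0s: backlog = 1
  query t=2s: backlog = 1
  query t=16s: backlog = 1
  query t=28s: backlog = 1
  query t=34s: backlog = 0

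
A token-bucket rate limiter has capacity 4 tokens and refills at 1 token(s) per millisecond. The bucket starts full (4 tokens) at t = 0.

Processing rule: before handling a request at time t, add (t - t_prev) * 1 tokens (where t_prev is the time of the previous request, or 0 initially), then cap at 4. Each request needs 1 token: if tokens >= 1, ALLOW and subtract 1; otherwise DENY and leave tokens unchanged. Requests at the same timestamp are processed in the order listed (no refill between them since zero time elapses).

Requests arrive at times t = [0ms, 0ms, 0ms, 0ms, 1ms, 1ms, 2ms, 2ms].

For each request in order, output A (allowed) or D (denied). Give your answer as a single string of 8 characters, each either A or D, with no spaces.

Simulating step by step:
  req#1 t=0ms: ALLOW
  req#2 t=0ms: ALLOW
  req#3 t=0ms: ALLOW
  req#4 t=0ms: ALLOW
  req#5 t=1ms: ALLOW
  req#6 t=1ms: DENY
  req#7 t=2ms: ALLOW
  req#8 t=2ms: DENY

Answer: AAAAADAD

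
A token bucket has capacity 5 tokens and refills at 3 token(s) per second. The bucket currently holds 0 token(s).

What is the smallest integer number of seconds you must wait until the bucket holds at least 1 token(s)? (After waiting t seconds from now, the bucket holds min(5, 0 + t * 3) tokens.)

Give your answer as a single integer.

Answer: 1

Derivation:
Need 0 + t * 3 >= 1, so t >= 1/3.
Smallest integer t = ceil(1/3) = 1.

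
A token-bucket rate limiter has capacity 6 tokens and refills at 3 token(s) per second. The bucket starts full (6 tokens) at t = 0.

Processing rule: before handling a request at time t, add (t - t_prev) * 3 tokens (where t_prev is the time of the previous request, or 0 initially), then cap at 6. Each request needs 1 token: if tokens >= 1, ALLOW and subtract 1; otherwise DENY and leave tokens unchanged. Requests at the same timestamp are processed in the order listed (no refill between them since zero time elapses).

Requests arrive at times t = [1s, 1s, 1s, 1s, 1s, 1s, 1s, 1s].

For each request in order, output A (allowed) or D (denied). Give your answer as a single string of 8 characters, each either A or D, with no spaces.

Simulating step by step:
  req#1 t=1s: ALLOW
  req#2 t=1s: ALLOW
  req#3 t=1s: ALLOW
  req#4 t=1s: ALLOW
  req#5 t=1s: ALLOW
  req#6 t=1s: ALLOW
  req#7 t=1s: DENY
  req#8 t=1s: DENY

Answer: AAAAAADD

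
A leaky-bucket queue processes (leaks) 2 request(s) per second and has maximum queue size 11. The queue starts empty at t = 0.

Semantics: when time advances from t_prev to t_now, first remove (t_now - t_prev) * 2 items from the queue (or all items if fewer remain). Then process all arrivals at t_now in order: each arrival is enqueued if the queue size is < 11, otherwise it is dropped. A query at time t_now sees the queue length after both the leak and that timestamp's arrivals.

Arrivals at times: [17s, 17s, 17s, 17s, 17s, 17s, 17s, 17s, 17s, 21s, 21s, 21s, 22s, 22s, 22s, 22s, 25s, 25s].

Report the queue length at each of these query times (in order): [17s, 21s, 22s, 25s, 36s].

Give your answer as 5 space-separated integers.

Queue lengths at query times:
  query t=17s: backlog = 9
  query t=21s: backlog = 4
  query t=22s: backlog = 6
  query t=25s: backlog = 2
  query t=36s: backlog = 0

Answer: 9 4 6 2 0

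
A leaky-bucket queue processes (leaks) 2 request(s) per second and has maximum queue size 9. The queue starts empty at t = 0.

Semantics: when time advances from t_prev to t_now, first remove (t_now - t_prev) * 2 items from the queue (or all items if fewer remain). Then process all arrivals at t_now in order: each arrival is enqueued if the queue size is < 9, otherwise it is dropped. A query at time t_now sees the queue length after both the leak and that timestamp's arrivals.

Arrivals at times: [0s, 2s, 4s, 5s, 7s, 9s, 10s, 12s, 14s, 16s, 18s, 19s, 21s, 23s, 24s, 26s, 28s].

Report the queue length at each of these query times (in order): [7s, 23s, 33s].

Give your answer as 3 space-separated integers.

Queue lengths at query times:
  query t=7s: backlog = 1
  query t=23s: backlog = 1
  query t=33s: backlog = 0

Answer: 1 1 0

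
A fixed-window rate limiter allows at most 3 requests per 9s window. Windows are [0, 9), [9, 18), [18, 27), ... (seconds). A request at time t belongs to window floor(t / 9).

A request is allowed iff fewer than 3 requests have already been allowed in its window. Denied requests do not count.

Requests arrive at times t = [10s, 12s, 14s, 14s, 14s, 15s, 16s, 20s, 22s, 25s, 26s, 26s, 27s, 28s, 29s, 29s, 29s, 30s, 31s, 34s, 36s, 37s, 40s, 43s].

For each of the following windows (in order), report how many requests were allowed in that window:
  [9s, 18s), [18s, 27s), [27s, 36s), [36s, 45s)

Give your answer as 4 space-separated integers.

Answer: 3 3 3 3

Derivation:
Processing requests:
  req#1 t=10s (window 1): ALLOW
  req#2 t=12s (window 1): ALLOW
  req#3 t=14s (window 1): ALLOW
  req#4 t=14s (window 1): DENY
  req#5 t=14s (window 1): DENY
  req#6 t=15s (window 1): DENY
  req#7 t=16s (window 1): DENY
  req#8 t=20s (window 2): ALLOW
  req#9 t=22s (window 2): ALLOW
  req#10 t=25s (window 2): ALLOW
  req#11 t=26s (window 2): DENY
  req#12 t=26s (window 2): DENY
  req#13 t=27s (window 3): ALLOW
  req#14 t=28s (window 3): ALLOW
  req#15 t=29s (window 3): ALLOW
  req#16 t=29s (window 3): DENY
  req#17 t=29s (window 3): DENY
  req#18 t=30s (window 3): DENY
  req#19 t=31s (window 3): DENY
  req#20 t=34s (window 3): DENY
  req#21 t=36s (window 4): ALLOW
  req#22 t=37s (window 4): ALLOW
  req#23 t=40s (window 4): ALLOW
  req#24 t=43s (window 4): DENY

Allowed counts by window: 3 3 3 3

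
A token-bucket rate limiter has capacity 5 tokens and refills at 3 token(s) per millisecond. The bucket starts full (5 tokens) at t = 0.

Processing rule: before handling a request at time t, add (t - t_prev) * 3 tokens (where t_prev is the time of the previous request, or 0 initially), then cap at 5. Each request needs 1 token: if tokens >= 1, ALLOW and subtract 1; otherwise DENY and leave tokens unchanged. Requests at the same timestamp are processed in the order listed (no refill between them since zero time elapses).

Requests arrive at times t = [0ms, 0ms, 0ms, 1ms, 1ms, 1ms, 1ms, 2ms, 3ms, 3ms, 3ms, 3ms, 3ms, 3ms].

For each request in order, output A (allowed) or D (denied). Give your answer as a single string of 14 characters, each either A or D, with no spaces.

Answer: AAAAAAAAAAAAAD

Derivation:
Simulating step by step:
  req#1 t=0ms: ALLOW
  req#2 t=0ms: ALLOW
  req#3 t=0ms: ALLOW
  req#4 t=1ms: ALLOW
  req#5 t=1ms: ALLOW
  req#6 t=1ms: ALLOW
  req#7 t=1ms: ALLOW
  req#8 t=2ms: ALLOW
  req#9 t=3ms: ALLOW
  req#10 t=3ms: ALLOW
  req#11 t=3ms: ALLOW
  req#12 t=3ms: ALLOW
  req#13 t=3ms: ALLOW
  req#14 t=3ms: DENY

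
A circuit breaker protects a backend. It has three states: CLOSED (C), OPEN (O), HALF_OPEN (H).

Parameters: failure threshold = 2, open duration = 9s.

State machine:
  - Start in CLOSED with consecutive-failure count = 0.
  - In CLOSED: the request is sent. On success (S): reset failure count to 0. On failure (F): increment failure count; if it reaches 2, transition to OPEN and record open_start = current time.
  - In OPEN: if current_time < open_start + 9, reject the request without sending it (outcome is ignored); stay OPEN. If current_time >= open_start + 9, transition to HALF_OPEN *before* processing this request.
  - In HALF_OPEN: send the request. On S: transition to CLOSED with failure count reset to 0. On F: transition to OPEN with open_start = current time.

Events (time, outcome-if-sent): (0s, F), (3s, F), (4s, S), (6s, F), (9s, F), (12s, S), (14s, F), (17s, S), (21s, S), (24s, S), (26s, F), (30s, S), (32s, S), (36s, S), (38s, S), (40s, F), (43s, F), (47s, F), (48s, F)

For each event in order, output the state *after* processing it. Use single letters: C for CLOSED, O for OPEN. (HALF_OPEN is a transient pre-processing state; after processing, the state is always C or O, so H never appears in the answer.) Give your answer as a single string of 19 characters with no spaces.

Answer: COOOOCCCCCCCCCCCOOO

Derivation:
State after each event:
  event#1 t=0s outcome=F: state=CLOSED
  event#2 t=3s outcome=F: state=OPEN
  event#3 t=4s outcome=S: state=OPEN
  event#4 t=6s outcome=F: state=OPEN
  event#5 t=9s outcome=F: state=OPEN
  event#6 t=12s outcome=S: state=CLOSED
  event#7 t=14s outcome=F: state=CLOSED
  event#8 t=17s outcome=S: state=CLOSED
  event#9 t=21s outcome=S: state=CLOSED
  event#10 t=24s outcome=S: state=CLOSED
  event#11 t=26s outcome=F: state=CLOSED
  event#12 t=30s outcome=S: state=CLOSED
  event#13 t=32s outcome=S: state=CLOSED
  event#14 t=36s outcome=S: state=CLOSED
  event#15 t=38s outcome=S: state=CLOSED
  event#16 t=40s outcome=F: state=CLOSED
  event#17 t=43s outcome=F: state=OPEN
  event#18 t=47s outcome=F: state=OPEN
  event#19 t=48s outcome=F: state=OPEN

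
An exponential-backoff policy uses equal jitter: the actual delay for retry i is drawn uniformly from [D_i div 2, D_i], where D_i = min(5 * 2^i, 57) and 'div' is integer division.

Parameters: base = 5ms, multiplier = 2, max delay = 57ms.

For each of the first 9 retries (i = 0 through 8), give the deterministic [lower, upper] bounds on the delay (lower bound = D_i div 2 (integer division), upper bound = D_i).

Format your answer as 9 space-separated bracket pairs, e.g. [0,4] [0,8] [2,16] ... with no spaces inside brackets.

Answer: [2,5] [5,10] [10,20] [20,40] [28,57] [28,57] [28,57] [28,57] [28,57]

Derivation:
Computing bounds per retry:
  i=0: D_i=min(5*2^0,57)=5, bounds=[2,5]
  i=1: D_i=min(5*2^1,57)=10, bounds=[5,10]
  i=2: D_i=min(5*2^2,57)=20, bounds=[10,20]
  i=3: D_i=min(5*2^3,57)=40, bounds=[20,40]
  i=4: D_i=min(5*2^4,57)=57, bounds=[28,57]
  i=5: D_i=min(5*2^5,57)=57, bounds=[28,57]
  i=6: D_i=min(5*2^6,57)=57, bounds=[28,57]
  i=7: D_i=min(5*2^7,57)=57, bounds=[28,57]
  i=8: D_i=min(5*2^8,57)=57, bounds=[28,57]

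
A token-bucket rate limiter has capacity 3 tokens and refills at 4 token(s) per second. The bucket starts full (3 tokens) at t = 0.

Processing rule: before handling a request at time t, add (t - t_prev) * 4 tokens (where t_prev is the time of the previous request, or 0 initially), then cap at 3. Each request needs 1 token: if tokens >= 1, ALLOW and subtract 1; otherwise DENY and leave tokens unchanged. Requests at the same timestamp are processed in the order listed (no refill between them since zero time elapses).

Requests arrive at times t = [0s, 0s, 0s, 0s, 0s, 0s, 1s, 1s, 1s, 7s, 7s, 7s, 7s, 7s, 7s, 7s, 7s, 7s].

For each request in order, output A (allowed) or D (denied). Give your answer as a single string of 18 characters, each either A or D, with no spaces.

Answer: AAADDDAAAAAADDDDDD

Derivation:
Simulating step by step:
  req#1 t=0s: ALLOW
  req#2 t=0s: ALLOW
  req#3 t=0s: ALLOW
  req#4 t=0s: DENY
  req#5 t=0s: DENY
  req#6 t=0s: DENY
  req#7 t=1s: ALLOW
  req#8 t=1s: ALLOW
  req#9 t=1s: ALLOW
  req#10 t=7s: ALLOW
  req#11 t=7s: ALLOW
  req#12 t=7s: ALLOW
  req#13 t=7s: DENY
  req#14 t=7s: DENY
  req#15 t=7s: DENY
  req#16 t=7s: DENY
  req#17 t=7s: DENY
  req#18 t=7s: DENY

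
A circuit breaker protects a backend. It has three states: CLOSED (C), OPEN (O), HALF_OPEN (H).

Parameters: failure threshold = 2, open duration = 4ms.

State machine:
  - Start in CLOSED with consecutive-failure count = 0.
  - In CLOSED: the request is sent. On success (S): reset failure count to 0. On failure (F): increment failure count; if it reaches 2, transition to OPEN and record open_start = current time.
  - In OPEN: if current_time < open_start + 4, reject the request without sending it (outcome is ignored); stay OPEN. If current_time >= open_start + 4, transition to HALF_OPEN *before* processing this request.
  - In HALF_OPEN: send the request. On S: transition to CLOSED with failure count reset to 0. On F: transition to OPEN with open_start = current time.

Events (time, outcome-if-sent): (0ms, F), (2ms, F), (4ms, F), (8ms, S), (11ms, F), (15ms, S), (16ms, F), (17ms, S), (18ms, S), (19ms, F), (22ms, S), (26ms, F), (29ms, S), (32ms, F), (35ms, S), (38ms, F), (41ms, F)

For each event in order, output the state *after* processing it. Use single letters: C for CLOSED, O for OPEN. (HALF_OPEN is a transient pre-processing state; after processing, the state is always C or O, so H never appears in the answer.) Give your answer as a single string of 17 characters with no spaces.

Answer: COOCCCCCCCCCCCCCO

Derivation:
State after each event:
  event#1 t=0ms outcome=F: state=CLOSED
  event#2 t=2ms outcome=F: state=OPEN
  event#3 t=4ms outcome=F: state=OPEN
  event#4 t=8ms outcome=S: state=CLOSED
  event#5 t=11ms outcome=F: state=CLOSED
  event#6 t=15ms outcome=S: state=CLOSED
  event#7 t=16ms outcome=F: state=CLOSED
  event#8 t=17ms outcome=S: state=CLOSED
  event#9 t=18ms outcome=S: state=CLOSED
  event#10 t=19ms outcome=F: state=CLOSED
  event#11 t=22ms outcome=S: state=CLOSED
  event#12 t=26ms outcome=F: state=CLOSED
  event#13 t=29ms outcome=S: state=CLOSED
  event#14 t=32ms outcome=F: state=CLOSED
  event#15 t=35ms outcome=S: state=CLOSED
  event#16 t=38ms outcome=F: state=CLOSED
  event#17 t=41ms outcome=F: state=OPEN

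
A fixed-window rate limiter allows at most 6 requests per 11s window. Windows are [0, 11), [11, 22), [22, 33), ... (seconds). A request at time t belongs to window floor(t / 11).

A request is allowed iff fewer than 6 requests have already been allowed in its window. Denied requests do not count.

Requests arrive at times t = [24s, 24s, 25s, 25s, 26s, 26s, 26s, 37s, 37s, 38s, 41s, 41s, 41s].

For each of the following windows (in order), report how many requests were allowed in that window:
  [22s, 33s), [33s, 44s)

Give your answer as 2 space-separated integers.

Answer: 6 6

Derivation:
Processing requests:
  req#1 t=24s (window 2): ALLOW
  req#2 t=24s (window 2): ALLOW
  req#3 t=25s (window 2): ALLOW
  req#4 t=25s (window 2): ALLOW
  req#5 t=26s (window 2): ALLOW
  req#6 t=26s (window 2): ALLOW
  req#7 t=26s (window 2): DENY
  req#8 t=37s (window 3): ALLOW
  req#9 t=37s (window 3): ALLOW
  req#10 t=38s (window 3): ALLOW
  req#11 t=41s (window 3): ALLOW
  req#12 t=41s (window 3): ALLOW
  req#13 t=41s (window 3): ALLOW

Allowed counts by window: 6 6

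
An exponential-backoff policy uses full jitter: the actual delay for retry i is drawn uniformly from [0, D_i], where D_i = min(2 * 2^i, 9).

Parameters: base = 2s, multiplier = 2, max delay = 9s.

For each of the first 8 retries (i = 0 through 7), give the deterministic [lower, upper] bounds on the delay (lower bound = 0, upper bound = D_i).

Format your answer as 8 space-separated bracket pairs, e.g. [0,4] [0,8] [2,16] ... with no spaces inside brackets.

Answer: [0,2] [0,4] [0,8] [0,9] [0,9] [0,9] [0,9] [0,9]

Derivation:
Computing bounds per retry:
  i=0: D_i=min(2*2^0,9)=2, bounds=[0,2]
  i=1: D_i=min(2*2^1,9)=4, bounds=[0,4]
  i=2: D_i=min(2*2^2,9)=8, bounds=[0,8]
  i=3: D_i=min(2*2^3,9)=9, bounds=[0,9]
  i=4: D_i=min(2*2^4,9)=9, bounds=[0,9]
  i=5: D_i=min(2*2^5,9)=9, bounds=[0,9]
  i=6: D_i=min(2*2^6,9)=9, bounds=[0,9]
  i=7: D_i=min(2*2^7,9)=9, bounds=[0,9]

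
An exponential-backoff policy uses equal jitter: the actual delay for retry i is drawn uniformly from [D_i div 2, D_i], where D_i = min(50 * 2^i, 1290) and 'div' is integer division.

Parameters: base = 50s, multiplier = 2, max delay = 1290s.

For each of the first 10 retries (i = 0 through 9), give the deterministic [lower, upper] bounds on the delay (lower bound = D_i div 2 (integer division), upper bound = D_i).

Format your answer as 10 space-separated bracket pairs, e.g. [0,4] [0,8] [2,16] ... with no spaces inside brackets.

Computing bounds per retry:
  i=0: D_i=min(50*2^0,1290)=50, bounds=[25,50]
  i=1: D_i=min(50*2^1,1290)=100, bounds=[50,100]
  i=2: D_i=min(50*2^2,1290)=200, bounds=[100,200]
  i=3: D_i=min(50*2^3,1290)=400, bounds=[200,400]
  i=4: D_i=min(50*2^4,1290)=800, bounds=[400,800]
  i=5: D_i=min(50*2^5,1290)=1290, bounds=[645,1290]
  i=6: D_i=min(50*2^6,1290)=1290, bounds=[645,1290]
  i=7: D_i=min(50*2^7,1290)=1290, bounds=[645,1290]
  i=8: D_i=min(50*2^8,1290)=1290, bounds=[645,1290]
  i=9: D_i=min(50*2^9,1290)=1290, bounds=[645,1290]

Answer: [25,50] [50,100] [100,200] [200,400] [400,800] [645,1290] [645,1290] [645,1290] [645,1290] [645,1290]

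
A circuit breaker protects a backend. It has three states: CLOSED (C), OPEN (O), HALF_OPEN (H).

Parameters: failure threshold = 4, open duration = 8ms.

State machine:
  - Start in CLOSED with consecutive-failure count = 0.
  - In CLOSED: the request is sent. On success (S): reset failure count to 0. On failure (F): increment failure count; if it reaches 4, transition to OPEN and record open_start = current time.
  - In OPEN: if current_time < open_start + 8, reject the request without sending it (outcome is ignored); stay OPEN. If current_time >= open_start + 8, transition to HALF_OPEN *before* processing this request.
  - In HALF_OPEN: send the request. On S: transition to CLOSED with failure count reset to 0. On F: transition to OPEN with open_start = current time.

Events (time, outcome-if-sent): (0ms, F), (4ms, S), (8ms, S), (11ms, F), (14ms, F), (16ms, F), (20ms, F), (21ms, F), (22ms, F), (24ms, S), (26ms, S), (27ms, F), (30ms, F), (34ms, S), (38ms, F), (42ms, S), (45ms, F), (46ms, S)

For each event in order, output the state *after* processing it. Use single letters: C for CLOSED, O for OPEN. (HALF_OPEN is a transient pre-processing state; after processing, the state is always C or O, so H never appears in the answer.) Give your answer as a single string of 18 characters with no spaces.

Answer: CCCCCCOOOOOOOOOOOC

Derivation:
State after each event:
  event#1 t=0ms outcome=F: state=CLOSED
  event#2 t=4ms outcome=S: state=CLOSED
  event#3 t=8ms outcome=S: state=CLOSED
  event#4 t=11ms outcome=F: state=CLOSED
  event#5 t=14ms outcome=F: state=CLOSED
  event#6 t=16ms outcome=F: state=CLOSED
  event#7 t=20ms outcome=F: state=OPEN
  event#8 t=21ms outcome=F: state=OPEN
  event#9 t=22ms outcome=F: state=OPEN
  event#10 t=24ms outcome=S: state=OPEN
  event#11 t=26ms outcome=S: state=OPEN
  event#12 t=27ms outcome=F: state=OPEN
  event#13 t=30ms outcome=F: state=OPEN
  event#14 t=34ms outcome=S: state=OPEN
  event#15 t=38ms outcome=F: state=OPEN
  event#16 t=42ms outcome=S: state=OPEN
  event#17 t=45ms outcome=F: state=OPEN
  event#18 t=46ms outcome=S: state=CLOSED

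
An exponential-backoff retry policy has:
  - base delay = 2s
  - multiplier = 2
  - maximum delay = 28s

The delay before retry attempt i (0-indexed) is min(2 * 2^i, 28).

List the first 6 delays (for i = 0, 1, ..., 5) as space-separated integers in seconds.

Answer: 2 4 8 16 28 28

Derivation:
Computing each delay:
  i=0: min(2*2^0, 28) = 2
  i=1: min(2*2^1, 28) = 4
  i=2: min(2*2^2, 28) = 8
  i=3: min(2*2^3, 28) = 16
  i=4: min(2*2^4, 28) = 28
  i=5: min(2*2^5, 28) = 28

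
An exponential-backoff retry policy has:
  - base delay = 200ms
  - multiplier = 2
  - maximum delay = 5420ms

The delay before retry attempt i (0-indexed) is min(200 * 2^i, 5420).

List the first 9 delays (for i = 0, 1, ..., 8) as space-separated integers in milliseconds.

Computing each delay:
  i=0: min(200*2^0, 5420) = 200
  i=1: min(200*2^1, 5420) = 400
  i=2: min(200*2^2, 5420) = 800
  i=3: min(200*2^3, 5420) = 1600
  i=4: min(200*2^4, 5420) = 3200
  i=5: min(200*2^5, 5420) = 5420
  i=6: min(200*2^6, 5420) = 5420
  i=7: min(200*2^7, 5420) = 5420
  i=8: min(200*2^8, 5420) = 5420

Answer: 200 400 800 1600 3200 5420 5420 5420 5420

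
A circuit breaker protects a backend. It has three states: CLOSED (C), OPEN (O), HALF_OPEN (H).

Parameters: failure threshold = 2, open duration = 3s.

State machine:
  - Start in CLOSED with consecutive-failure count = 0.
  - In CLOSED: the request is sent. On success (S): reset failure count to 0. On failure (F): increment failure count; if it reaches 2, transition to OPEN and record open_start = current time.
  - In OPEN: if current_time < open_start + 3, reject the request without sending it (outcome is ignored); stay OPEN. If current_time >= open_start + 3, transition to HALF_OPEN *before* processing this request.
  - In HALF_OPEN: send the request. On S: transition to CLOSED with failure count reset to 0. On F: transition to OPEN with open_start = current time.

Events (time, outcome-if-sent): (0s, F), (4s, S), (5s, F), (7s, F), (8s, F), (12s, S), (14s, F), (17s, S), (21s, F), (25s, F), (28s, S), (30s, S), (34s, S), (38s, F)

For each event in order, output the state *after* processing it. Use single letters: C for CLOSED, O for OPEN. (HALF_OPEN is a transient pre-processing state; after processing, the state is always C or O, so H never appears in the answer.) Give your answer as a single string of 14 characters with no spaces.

State after each event:
  event#1 t=0s outcome=F: state=CLOSED
  event#2 t=4s outcome=S: state=CLOSED
  event#3 t=5s outcome=F: state=CLOSED
  event#4 t=7s outcome=F: state=OPEN
  event#5 t=8s outcome=F: state=OPEN
  event#6 t=12s outcome=S: state=CLOSED
  event#7 t=14s outcome=F: state=CLOSED
  event#8 t=17s outcome=S: state=CLOSED
  event#9 t=21s outcome=F: state=CLOSED
  event#10 t=25s outcome=F: state=OPEN
  event#11 t=28s outcome=S: state=CLOSED
  event#12 t=30s outcome=S: state=CLOSED
  event#13 t=34s outcome=S: state=CLOSED
  event#14 t=38s outcome=F: state=CLOSED

Answer: CCCOOCCCCOCCCC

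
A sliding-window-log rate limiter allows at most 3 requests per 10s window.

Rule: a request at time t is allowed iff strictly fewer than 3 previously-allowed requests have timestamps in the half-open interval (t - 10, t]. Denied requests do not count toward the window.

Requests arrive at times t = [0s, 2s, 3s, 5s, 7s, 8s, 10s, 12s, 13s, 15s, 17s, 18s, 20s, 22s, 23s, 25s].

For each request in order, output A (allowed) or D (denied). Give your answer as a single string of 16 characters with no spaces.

Answer: AAADDDAAADDDAAAD

Derivation:
Tracking allowed requests in the window:
  req#1 t=0s: ALLOW
  req#2 t=2s: ALLOW
  req#3 t=3s: ALLOW
  req#4 t=5s: DENY
  req#5 t=7s: DENY
  req#6 t=8s: DENY
  req#7 t=10s: ALLOW
  req#8 t=12s: ALLOW
  req#9 t=13s: ALLOW
  req#10 t=15s: DENY
  req#11 t=17s: DENY
  req#12 t=18s: DENY
  req#13 t=20s: ALLOW
  req#14 t=22s: ALLOW
  req#15 t=23s: ALLOW
  req#16 t=25s: DENY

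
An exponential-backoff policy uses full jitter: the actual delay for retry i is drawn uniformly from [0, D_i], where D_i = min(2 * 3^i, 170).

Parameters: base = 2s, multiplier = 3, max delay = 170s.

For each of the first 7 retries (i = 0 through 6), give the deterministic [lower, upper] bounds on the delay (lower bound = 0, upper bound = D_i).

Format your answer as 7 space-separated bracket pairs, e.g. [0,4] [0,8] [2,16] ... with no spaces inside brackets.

Computing bounds per retry:
  i=0: D_i=min(2*3^0,170)=2, bounds=[0,2]
  i=1: D_i=min(2*3^1,170)=6, bounds=[0,6]
  i=2: D_i=min(2*3^2,170)=18, bounds=[0,18]
  i=3: D_i=min(2*3^3,170)=54, bounds=[0,54]
  i=4: D_i=min(2*3^4,170)=162, bounds=[0,162]
  i=5: D_i=min(2*3^5,170)=170, bounds=[0,170]
  i=6: D_i=min(2*3^6,170)=170, bounds=[0,170]

Answer: [0,2] [0,6] [0,18] [0,54] [0,162] [0,170] [0,170]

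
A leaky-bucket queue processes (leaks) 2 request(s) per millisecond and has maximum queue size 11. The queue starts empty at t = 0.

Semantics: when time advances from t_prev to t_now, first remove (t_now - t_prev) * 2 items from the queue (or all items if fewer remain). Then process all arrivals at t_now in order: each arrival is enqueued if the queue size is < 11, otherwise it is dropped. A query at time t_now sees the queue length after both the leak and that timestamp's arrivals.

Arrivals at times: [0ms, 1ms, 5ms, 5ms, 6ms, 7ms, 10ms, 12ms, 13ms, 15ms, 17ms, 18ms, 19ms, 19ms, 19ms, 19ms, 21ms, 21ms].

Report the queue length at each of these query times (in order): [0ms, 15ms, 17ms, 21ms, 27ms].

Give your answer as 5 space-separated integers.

Answer: 1 1 1 2 0

Derivation:
Queue lengths at query times:
  query t=0ms: backlog = 1
  query t=15ms: backlog = 1
  query t=17ms: backlog = 1
  query t=21ms: backlog = 2
  query t=27ms: backlog = 0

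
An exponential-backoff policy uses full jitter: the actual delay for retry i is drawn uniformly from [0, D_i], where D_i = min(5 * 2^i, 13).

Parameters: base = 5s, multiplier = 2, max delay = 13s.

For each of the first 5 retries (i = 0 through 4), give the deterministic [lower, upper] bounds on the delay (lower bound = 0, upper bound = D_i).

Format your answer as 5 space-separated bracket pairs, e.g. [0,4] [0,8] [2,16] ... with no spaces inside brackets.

Answer: [0,5] [0,10] [0,13] [0,13] [0,13]

Derivation:
Computing bounds per retry:
  i=0: D_i=min(5*2^0,13)=5, bounds=[0,5]
  i=1: D_i=min(5*2^1,13)=10, bounds=[0,10]
  i=2: D_i=min(5*2^2,13)=13, bounds=[0,13]
  i=3: D_i=min(5*2^3,13)=13, bounds=[0,13]
  i=4: D_i=min(5*2^4,13)=13, bounds=[0,13]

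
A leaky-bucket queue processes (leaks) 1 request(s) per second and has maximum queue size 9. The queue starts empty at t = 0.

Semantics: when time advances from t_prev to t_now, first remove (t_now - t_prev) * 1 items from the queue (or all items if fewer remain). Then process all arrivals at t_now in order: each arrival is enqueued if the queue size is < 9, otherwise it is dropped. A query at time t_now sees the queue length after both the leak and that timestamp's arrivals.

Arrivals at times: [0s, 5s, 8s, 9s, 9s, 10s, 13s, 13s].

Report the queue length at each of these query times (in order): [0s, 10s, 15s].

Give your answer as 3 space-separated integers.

Queue lengths at query times:
  query t=0s: backlog = 1
  query t=10s: backlog = 2
  query t=15s: backlog = 0

Answer: 1 2 0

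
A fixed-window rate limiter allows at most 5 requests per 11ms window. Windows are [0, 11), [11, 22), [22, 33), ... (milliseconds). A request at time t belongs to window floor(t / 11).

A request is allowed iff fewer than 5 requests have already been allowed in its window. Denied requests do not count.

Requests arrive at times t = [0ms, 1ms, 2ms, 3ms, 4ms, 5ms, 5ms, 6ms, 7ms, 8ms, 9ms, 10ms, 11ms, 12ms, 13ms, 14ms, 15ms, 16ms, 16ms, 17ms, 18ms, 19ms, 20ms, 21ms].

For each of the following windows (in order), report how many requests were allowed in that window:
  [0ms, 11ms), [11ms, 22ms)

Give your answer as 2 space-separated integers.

Answer: 5 5

Derivation:
Processing requests:
  req#1 t=0ms (window 0): ALLOW
  req#2 t=1ms (window 0): ALLOW
  req#3 t=2ms (window 0): ALLOW
  req#4 t=3ms (window 0): ALLOW
  req#5 t=4ms (window 0): ALLOW
  req#6 t=5ms (window 0): DENY
  req#7 t=5ms (window 0): DENY
  req#8 t=6ms (window 0): DENY
  req#9 t=7ms (window 0): DENY
  req#10 t=8ms (window 0): DENY
  req#11 t=9ms (window 0): DENY
  req#12 t=10ms (window 0): DENY
  req#13 t=11ms (window 1): ALLOW
  req#14 t=12ms (window 1): ALLOW
  req#15 t=13ms (window 1): ALLOW
  req#16 t=14ms (window 1): ALLOW
  req#17 t=15ms (window 1): ALLOW
  req#18 t=16ms (window 1): DENY
  req#19 t=16ms (window 1): DENY
  req#20 t=17ms (window 1): DENY
  req#21 t=18ms (window 1): DENY
  req#22 t=19ms (window 1): DENY
  req#23 t=20ms (window 1): DENY
  req#24 t=21ms (window 1): DENY

Allowed counts by window: 5 5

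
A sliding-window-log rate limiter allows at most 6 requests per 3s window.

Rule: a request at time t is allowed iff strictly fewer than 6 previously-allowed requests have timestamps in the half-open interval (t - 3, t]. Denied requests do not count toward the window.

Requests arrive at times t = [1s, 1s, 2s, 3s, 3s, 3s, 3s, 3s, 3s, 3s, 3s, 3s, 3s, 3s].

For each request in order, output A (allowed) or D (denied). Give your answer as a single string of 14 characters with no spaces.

Answer: AAAAAADDDDDDDD

Derivation:
Tracking allowed requests in the window:
  req#1 t=1s: ALLOW
  req#2 t=1s: ALLOW
  req#3 t=2s: ALLOW
  req#4 t=3s: ALLOW
  req#5 t=3s: ALLOW
  req#6 t=3s: ALLOW
  req#7 t=3s: DENY
  req#8 t=3s: DENY
  req#9 t=3s: DENY
  req#10 t=3s: DENY
  req#11 t=3s: DENY
  req#12 t=3s: DENY
  req#13 t=3s: DENY
  req#14 t=3s: DENY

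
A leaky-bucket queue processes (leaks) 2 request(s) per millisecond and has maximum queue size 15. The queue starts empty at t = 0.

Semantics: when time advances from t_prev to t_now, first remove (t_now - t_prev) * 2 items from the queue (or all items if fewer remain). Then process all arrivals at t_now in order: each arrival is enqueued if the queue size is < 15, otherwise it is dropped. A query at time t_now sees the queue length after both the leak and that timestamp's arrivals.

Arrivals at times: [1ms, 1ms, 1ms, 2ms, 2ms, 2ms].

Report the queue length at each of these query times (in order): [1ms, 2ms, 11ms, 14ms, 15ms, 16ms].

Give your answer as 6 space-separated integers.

Answer: 3 4 0 0 0 0

Derivation:
Queue lengths at query times:
  query t=1ms: backlog = 3
  query t=2ms: backlog = 4
  query t=11ms: backlog = 0
  query t=14ms: backlog = 0
  query t=15ms: backlog = 0
  query t=16ms: backlog = 0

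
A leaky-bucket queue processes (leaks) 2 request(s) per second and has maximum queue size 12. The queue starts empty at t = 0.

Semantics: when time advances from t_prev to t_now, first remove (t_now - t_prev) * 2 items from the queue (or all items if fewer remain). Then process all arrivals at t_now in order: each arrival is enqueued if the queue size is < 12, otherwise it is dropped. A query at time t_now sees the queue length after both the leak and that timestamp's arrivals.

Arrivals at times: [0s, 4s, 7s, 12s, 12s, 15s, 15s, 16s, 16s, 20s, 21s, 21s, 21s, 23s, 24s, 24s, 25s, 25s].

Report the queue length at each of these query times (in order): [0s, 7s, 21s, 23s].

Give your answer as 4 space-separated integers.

Queue lengths at query times:
  query t=0s: backlog = 1
  query t=7s: backlog = 1
  query t=21s: backlog = 3
  query t=23s: backlog = 1

Answer: 1 1 3 1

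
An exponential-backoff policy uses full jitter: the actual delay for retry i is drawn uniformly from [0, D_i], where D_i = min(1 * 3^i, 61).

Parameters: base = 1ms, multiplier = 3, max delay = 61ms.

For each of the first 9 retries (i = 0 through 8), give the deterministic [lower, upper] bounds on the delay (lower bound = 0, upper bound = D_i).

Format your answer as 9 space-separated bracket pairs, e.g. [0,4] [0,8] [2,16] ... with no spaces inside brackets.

Computing bounds per retry:
  i=0: D_i=min(1*3^0,61)=1, bounds=[0,1]
  i=1: D_i=min(1*3^1,61)=3, bounds=[0,3]
  i=2: D_i=min(1*3^2,61)=9, bounds=[0,9]
  i=3: D_i=min(1*3^3,61)=27, bounds=[0,27]
  i=4: D_i=min(1*3^4,61)=61, bounds=[0,61]
  i=5: D_i=min(1*3^5,61)=61, bounds=[0,61]
  i=6: D_i=min(1*3^6,61)=61, bounds=[0,61]
  i=7: D_i=min(1*3^7,61)=61, bounds=[0,61]
  i=8: D_i=min(1*3^8,61)=61, bounds=[0,61]

Answer: [0,1] [0,3] [0,9] [0,27] [0,61] [0,61] [0,61] [0,61] [0,61]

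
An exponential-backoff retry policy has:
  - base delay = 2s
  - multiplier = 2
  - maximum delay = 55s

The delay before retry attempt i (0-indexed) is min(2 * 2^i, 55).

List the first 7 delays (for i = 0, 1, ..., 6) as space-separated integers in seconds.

Computing each delay:
  i=0: min(2*2^0, 55) = 2
  i=1: min(2*2^1, 55) = 4
  i=2: min(2*2^2, 55) = 8
  i=3: min(2*2^3, 55) = 16
  i=4: min(2*2^4, 55) = 32
  i=5: min(2*2^5, 55) = 55
  i=6: min(2*2^6, 55) = 55

Answer: 2 4 8 16 32 55 55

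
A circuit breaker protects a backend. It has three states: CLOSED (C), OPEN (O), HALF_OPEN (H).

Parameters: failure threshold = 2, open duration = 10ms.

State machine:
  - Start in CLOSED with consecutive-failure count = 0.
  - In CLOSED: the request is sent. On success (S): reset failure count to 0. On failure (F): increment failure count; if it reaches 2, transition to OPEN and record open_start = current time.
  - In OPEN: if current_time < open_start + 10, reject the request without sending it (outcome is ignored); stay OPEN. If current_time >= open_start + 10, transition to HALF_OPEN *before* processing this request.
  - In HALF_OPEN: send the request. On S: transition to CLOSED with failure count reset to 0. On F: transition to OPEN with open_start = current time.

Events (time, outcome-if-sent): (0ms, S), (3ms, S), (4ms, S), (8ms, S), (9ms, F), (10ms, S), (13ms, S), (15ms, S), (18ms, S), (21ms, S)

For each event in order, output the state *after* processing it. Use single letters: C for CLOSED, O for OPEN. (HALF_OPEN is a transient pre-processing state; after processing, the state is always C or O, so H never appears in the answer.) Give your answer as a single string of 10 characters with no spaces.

State after each event:
  event#1 t=0ms outcome=S: state=CLOSED
  event#2 t=3ms outcome=S: state=CLOSED
  event#3 t=4ms outcome=S: state=CLOSED
  event#4 t=8ms outcome=S: state=CLOSED
  event#5 t=9ms outcome=F: state=CLOSED
  event#6 t=10ms outcome=S: state=CLOSED
  event#7 t=13ms outcome=S: state=CLOSED
  event#8 t=15ms outcome=S: state=CLOSED
  event#9 t=18ms outcome=S: state=CLOSED
  event#10 t=21ms outcome=S: state=CLOSED

Answer: CCCCCCCCCC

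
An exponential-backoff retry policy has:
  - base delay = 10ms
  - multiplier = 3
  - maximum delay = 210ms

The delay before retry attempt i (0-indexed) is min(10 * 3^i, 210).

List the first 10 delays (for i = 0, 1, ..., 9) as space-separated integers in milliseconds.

Answer: 10 30 90 210 210 210 210 210 210 210

Derivation:
Computing each delay:
  i=0: min(10*3^0, 210) = 10
  i=1: min(10*3^1, 210) = 30
  i=2: min(10*3^2, 210) = 90
  i=3: min(10*3^3, 210) = 210
  i=4: min(10*3^4, 210) = 210
  i=5: min(10*3^5, 210) = 210
  i=6: min(10*3^6, 210) = 210
  i=7: min(10*3^7, 210) = 210
  i=8: min(10*3^8, 210) = 210
  i=9: min(10*3^9, 210) = 210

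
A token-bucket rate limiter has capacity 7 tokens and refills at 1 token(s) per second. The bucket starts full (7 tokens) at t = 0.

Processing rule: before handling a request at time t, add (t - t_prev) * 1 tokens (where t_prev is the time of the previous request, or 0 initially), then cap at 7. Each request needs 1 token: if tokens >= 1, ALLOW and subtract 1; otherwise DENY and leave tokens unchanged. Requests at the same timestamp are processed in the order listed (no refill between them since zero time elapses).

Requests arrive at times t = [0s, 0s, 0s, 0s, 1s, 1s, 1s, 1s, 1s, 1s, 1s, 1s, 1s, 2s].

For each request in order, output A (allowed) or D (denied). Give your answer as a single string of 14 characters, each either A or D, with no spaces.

Answer: AAAAAAAADDDDDA

Derivation:
Simulating step by step:
  req#1 t=0s: ALLOW
  req#2 t=0s: ALLOW
  req#3 t=0s: ALLOW
  req#4 t=0s: ALLOW
  req#5 t=1s: ALLOW
  req#6 t=1s: ALLOW
  req#7 t=1s: ALLOW
  req#8 t=1s: ALLOW
  req#9 t=1s: DENY
  req#10 t=1s: DENY
  req#11 t=1s: DENY
  req#12 t=1s: DENY
  req#13 t=1s: DENY
  req#14 t=2s: ALLOW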